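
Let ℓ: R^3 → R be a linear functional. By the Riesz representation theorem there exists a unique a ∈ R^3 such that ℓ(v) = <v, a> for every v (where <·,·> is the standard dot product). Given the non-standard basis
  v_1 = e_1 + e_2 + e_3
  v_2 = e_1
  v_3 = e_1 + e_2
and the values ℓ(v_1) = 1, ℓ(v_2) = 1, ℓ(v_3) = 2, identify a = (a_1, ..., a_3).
a = (1, 1, -1)

Write a = (a_1, ..., a_3) in the standard basis. For each basis vector v_i, ℓ(v_i) = <v_i, a> is a linear equation in the a_j's. Collect the n equations into a matrix system V a = ℓ, where row i of V is v_i (expressed in the standard basis). Since V is invertible (lower-triangular with 1s on the diagonal, up to permutation), solve by back-substitution:
  V =
[[1, 1, 1],
 [1, 0, 0],
 [1, 1, 0]]
  V a = (1, 1, 2)
Solving gives a = (1, 1, -1).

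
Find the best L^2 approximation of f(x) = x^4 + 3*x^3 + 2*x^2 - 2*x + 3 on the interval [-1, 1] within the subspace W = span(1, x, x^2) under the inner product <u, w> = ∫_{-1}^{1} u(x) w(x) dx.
g(x) = 20*x^2/7 - x/5 + 102/35

The best approximation g ∈ W is the orthogonal projection of f onto W. Writing g = a_0 + a_1 x + a_2 x^2, the coefficients solve the normal equations G · a = b where
  G_{ij} = <φ_i, φ_j> and b_i = <f, φ_i>, with φ_0 = 1, φ_1 = x, φ_2 = x^2.
G =
  [2, 0, 2/3]
  [0, 2/3, 0]
  [2/3, 0, 2/5],
b = (116/15, -2/15, 108/35).
Solving gives a_0 = 102/35, a_1 = -1/5, a_2 = 20/7, so
  g(x) = 20*x^2/7 - x/5 + 102/35.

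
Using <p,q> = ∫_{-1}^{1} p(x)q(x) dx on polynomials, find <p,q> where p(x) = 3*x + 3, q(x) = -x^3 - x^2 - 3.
<p,q> = -106/5

Expand the product: p(x)·q(x) = -3*x^4 - 6*x^3 - 3*x^2 - 9*x - 9.
∫_{-1}^{1} of each monomial x^k gives [2/(k+1) if k even, 0 if k odd]. Integrating term-by-term (or equivalently evaluating the antiderivative F(x) = -3*x^5/5 - 3*x^4/2 - x^3 - 9*x^2/2 - 9*x at the endpoints):
  F(1) − F(−1) = -83/5 − (23/5) = -106/5.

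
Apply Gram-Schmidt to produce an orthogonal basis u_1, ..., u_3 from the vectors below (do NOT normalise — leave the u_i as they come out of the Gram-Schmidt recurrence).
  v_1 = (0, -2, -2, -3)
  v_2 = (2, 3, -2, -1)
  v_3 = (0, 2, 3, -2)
Orthogonal basis:
  u_1 = (0, -2, -2, -3)
  u_2 = (2, 53/17, -32/17, -14/17)
  u_3 = (-76/305, 348/305, 843/305, -794/305)

Apply the Gram-Schmidt recurrence
  u_1 = v_1
  u_i = v_i − Σ_{j<i} ((v_i · u_j) / (u_j · u_j)) · u_j.

Step by step this gives:
  u_1 = (0, -2, -2, -3)
  u_2 = (2, 53/17, -32/17, -14/17)
  u_3 = (-76/305, 348/305, 843/305, -794/305)

Orthogonality check:
  u_2 · u_1 = 0 (should be 0)
  u_3 · u_1 = 0 (should be 0)
  u_3 · u_2 = 0 (should be 0)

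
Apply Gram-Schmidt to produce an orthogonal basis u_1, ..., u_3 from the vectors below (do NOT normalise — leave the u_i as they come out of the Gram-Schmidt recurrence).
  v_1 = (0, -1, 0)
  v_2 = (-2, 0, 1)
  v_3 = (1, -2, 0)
Orthogonal basis:
  u_1 = (0, -1, 0)
  u_2 = (-2, 0, 1)
  u_3 = (1/5, 0, 2/5)

Apply the Gram-Schmidt recurrence
  u_1 = v_1
  u_i = v_i − Σ_{j<i} ((v_i · u_j) / (u_j · u_j)) · u_j.

Step by step this gives:
  u_1 = (0, -1, 0)
  u_2 = (-2, 0, 1)
  u_3 = (1/5, 0, 2/5)

Orthogonality check:
  u_2 · u_1 = 0 (should be 0)
  u_3 · u_1 = 0 (should be 0)
  u_3 · u_2 = 0 (should be 0)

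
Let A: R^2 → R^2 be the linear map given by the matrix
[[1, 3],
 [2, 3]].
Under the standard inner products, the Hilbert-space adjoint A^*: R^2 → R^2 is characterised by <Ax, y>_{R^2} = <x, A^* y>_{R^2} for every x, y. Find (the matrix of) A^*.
A^* = A^T =
[[1, 2],
 [3, 3]]

For real matrices with standard dot products, the defining identity <Ax, y> = <x, A^* y> gives (Ax)^T y = x^T (A^*) y, i.e. x^T A^T y = x^T (A^*) y. Since this holds for all x, y, we must have A^* = A^T. Therefore
A^* =
[[1, 2],
 [3, 3]].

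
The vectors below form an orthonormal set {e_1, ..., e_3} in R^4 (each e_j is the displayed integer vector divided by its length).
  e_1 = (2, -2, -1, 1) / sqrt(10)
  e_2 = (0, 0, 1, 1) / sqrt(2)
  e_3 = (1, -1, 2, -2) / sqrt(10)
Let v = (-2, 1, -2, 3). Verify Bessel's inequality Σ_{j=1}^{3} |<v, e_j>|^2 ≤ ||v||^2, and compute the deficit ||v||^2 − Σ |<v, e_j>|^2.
Σ |<v, e_j>|^2 = 35/2; ||v||^2 = 18; deficit = 1/2

Write each e_j = u_j / sqrt(<u_j, u_j>) where u_j is the displayed integer vector. Then <v, e_j> = <v, u_j> / sqrt(<u_j, u_j>), so |<v, e_j>|^2 = <v, u_j>^2 / <u_j, u_j>.
Coefficients: <v, e_1> = -1/sqrt(10), <v, e_2> = 1/sqrt(2), <v, e_3> = -13/sqrt(10).
Square and sum: Σ |<v, e_j>|^2 = 35/2.
Compute ||v||^2 = v·v = 18.
Deficit = 18 − 35/2 = 1/2 ≥ 0, confirming Bessel's inequality. (The deficit equals ||v − Σ <v,e_j> e_j||^2, the squared distance from v to span{e_j}.)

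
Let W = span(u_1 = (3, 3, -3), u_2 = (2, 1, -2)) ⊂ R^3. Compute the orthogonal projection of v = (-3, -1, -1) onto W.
proj_W(v) = (-1, -1, 1)

Set up U = [u_1 | ... | u_2] ∈ R^(3×2). The projector onto W = col(U) is P = U (U^T U)^(-1) U^T.
Compute U^T U =
  [27, 15]
  [15, 9],
and U^T v = (-9, -5).
Solve U^T U · c = U^T v for the coefficients: c = (-1/3, 0). The projection is proj_W(v) = U c.
Check: (v - proj_W(v)) · u_1 = 0  (should be 0).
Check: (v - proj_W(v)) · u_2 = 0  (should be 0).
Result: proj_W(v) = (-1, -1, 1).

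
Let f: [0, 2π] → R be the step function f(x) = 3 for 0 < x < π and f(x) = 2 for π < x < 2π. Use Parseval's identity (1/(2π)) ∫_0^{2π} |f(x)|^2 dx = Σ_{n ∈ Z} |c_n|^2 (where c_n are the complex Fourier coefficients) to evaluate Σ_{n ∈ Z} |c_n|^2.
Σ |c_n|^2 = 13/2

Parseval equates the L^2 energy of f (normalised by 1/(2π)) with the ℓ^2 sum of its Fourier coefficients: (1/(2π)) ∫_0^{2π} |f|^2 = Σ |c_n|^2.
Compute the left side: (1/(2π)) [∫_0^π 3^2 dx + ∫_π^{2π} 2^2 dx] = (1/(2π)) · (9π + 4π) = (9 + 4)/2 = 13/2.
So Σ_{n ∈ Z} |c_n|^2 = 13/2.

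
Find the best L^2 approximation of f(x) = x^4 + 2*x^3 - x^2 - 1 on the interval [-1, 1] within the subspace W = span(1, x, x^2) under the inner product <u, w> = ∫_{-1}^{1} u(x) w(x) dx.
g(x) = -x^2/7 + 6*x/5 - 38/35

The best approximation g ∈ W is the orthogonal projection of f onto W. Writing g = a_0 + a_1 x + a_2 x^2, the coefficients solve the normal equations G · a = b where
  G_{ij} = <φ_i, φ_j> and b_i = <f, φ_i>, with φ_0 = 1, φ_1 = x, φ_2 = x^2.
G =
  [2, 0, 2/3]
  [0, 2/3, 0]
  [2/3, 0, 2/5],
b = (-34/15, 4/5, -82/105).
Solving gives a_0 = -38/35, a_1 = 6/5, a_2 = -1/7, so
  g(x) = -x^2/7 + 6*x/5 - 38/35.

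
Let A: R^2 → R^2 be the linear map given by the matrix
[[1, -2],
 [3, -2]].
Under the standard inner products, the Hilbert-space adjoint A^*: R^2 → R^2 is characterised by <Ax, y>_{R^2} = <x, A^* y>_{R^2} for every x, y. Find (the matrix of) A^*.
A^* = A^T =
[[1, 3],
 [-2, -2]]

For real matrices with standard dot products, the defining identity <Ax, y> = <x, A^* y> gives (Ax)^T y = x^T (A^*) y, i.e. x^T A^T y = x^T (A^*) y. Since this holds for all x, y, we must have A^* = A^T. Therefore
A^* =
[[1, 3],
 [-2, -2]].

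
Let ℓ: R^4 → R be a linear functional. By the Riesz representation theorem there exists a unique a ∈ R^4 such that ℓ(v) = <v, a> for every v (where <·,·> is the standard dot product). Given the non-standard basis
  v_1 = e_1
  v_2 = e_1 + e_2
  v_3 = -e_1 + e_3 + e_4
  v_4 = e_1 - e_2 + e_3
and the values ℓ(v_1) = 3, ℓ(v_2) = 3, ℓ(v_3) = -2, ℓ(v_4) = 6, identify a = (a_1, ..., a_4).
a = (3, 0, 3, -2)

Write a = (a_1, ..., a_4) in the standard basis. For each basis vector v_i, ℓ(v_i) = <v_i, a> is a linear equation in the a_j's. Collect the n equations into a matrix system V a = ℓ, where row i of V is v_i (expressed in the standard basis). Since V is invertible (lower-triangular with 1s on the diagonal, up to permutation), solve by back-substitution:
  V =
[[1, 0, 0, 0],
 [1, 1, 0, 0],
 [-1, 0, 1, 1],
 [1, -1, 1, 0]]
  V a = (3, 3, -2, 6)
Solving gives a = (3, 0, 3, -2).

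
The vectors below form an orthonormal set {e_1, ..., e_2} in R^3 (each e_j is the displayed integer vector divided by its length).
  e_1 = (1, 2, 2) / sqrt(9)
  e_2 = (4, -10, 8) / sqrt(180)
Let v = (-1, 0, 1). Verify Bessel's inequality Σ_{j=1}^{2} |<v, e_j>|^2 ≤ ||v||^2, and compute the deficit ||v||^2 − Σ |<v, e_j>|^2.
Σ |<v, e_j>|^2 = 1/5; ||v||^2 = 2; deficit = 9/5

Write each e_j = u_j / sqrt(<u_j, u_j>) where u_j is the displayed integer vector. Then <v, e_j> = <v, u_j> / sqrt(<u_j, u_j>), so |<v, e_j>|^2 = <v, u_j>^2 / <u_j, u_j>.
Coefficients: <v, e_1> = 1/sqrt(9), <v, e_2> = 4/sqrt(180).
Square and sum: Σ |<v, e_j>|^2 = 1/5.
Compute ||v||^2 = v·v = 2.
Deficit = 2 − 1/5 = 9/5 ≥ 0, confirming Bessel's inequality. (The deficit equals ||v − Σ <v,e_j> e_j||^2, the squared distance from v to span{e_j}.)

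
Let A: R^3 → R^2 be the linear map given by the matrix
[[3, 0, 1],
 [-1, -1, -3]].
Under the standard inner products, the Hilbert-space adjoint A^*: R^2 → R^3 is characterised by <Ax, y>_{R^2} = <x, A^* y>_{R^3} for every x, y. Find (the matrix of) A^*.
A^* = A^T =
[[3, -1],
 [0, -1],
 [1, -3]]

For real matrices with standard dot products, the defining identity <Ax, y> = <x, A^* y> gives (Ax)^T y = x^T (A^*) y, i.e. x^T A^T y = x^T (A^*) y. Since this holds for all x, y, we must have A^* = A^T. Therefore
A^* =
[[3, -1],
 [0, -1],
 [1, -3]].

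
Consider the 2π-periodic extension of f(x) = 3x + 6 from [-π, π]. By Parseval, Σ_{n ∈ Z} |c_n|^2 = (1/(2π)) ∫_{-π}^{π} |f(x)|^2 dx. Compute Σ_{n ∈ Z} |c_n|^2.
Σ |c_n|^2 = 3π^2 + 36

Expand and integrate term by term over [-π, π]:
  ∫ (3x)^2 dx = 9·(2π^3/3); ∫ 2·3·(6)·x dx = 0 (odd integrand); ∫ 6^2 dx = 36·2π.
So (1/(2π)) ∫_{-π}^{π} (3x + 6)^2 dx = 9π^2/3 + 36 = 3π^2 + 36.
Parseval ⇒ Σ |c_n|^2 = 3π^2 + 36.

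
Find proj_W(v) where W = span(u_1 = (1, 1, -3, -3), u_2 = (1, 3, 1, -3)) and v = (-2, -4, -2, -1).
proj_W(v) = (-1/3, -34/15, -43/15, 1)

Set up U = [u_1 | ... | u_2] ∈ R^(4×2). The projector onto W = col(U) is P = U (U^T U)^(-1) U^T.
Compute U^T U =
  [20, 10]
  [10, 20],
and U^T v = (3, -13).
Solve U^T U · c = U^T v for the coefficients: c = (19/30, -29/30). The projection is proj_W(v) = U c.
Check: (v - proj_W(v)) · u_1 = 0  (should be 0).
Check: (v - proj_W(v)) · u_2 = 0  (should be 0).
Result: proj_W(v) = (-1/3, -34/15, -43/15, 1).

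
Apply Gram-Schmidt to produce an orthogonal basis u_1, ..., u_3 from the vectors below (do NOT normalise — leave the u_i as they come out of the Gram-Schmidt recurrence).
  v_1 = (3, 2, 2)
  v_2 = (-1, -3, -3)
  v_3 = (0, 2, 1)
Orthogonal basis:
  u_1 = (3, 2, 2)
  u_2 = (28/17, -21/17, -21/17)
  u_3 = (0, 1/2, -1/2)

Apply the Gram-Schmidt recurrence
  u_1 = v_1
  u_i = v_i − Σ_{j<i} ((v_i · u_j) / (u_j · u_j)) · u_j.

Step by step this gives:
  u_1 = (3, 2, 2)
  u_2 = (28/17, -21/17, -21/17)
  u_3 = (0, 1/2, -1/2)

Orthogonality check:
  u_2 · u_1 = 0 (should be 0)
  u_3 · u_1 = 0 (should be 0)
  u_3 · u_2 = 0 (should be 0)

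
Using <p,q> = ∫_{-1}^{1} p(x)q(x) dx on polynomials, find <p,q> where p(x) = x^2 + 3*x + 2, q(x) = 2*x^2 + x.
<p,q> = 82/15

Expand the product: p(x)·q(x) = 2*x^4 + 7*x^3 + 7*x^2 + 2*x.
∫_{-1}^{1} of each monomial x^k gives [2/(k+1) if k even, 0 if k odd]. Integrating term-by-term (or equivalently evaluating the antiderivative F(x) = 2*x^5/5 + 7*x^4/4 + 7*x^3/3 + x^2 at the endpoints):
  F(1) − F(−1) = 329/60 − (1/60) = 82/15.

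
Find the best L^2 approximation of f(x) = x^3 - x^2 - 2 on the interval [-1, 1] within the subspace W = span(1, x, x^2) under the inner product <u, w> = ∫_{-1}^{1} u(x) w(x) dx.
g(x) = -x^2 + 3*x/5 - 2

The best approximation g ∈ W is the orthogonal projection of f onto W. Writing g = a_0 + a_1 x + a_2 x^2, the coefficients solve the normal equations G · a = b where
  G_{ij} = <φ_i, φ_j> and b_i = <f, φ_i>, with φ_0 = 1, φ_1 = x, φ_2 = x^2.
G =
  [2, 0, 2/3]
  [0, 2/3, 0]
  [2/3, 0, 2/5],
b = (-14/3, 2/5, -26/15).
Solving gives a_0 = -2, a_1 = 3/5, a_2 = -1, so
  g(x) = -x^2 + 3*x/5 - 2.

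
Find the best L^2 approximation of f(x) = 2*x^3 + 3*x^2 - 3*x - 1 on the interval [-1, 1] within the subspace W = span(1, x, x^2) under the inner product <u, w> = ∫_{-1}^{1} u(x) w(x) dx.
g(x) = 3*x^2 - 9*x/5 - 1

The best approximation g ∈ W is the orthogonal projection of f onto W. Writing g = a_0 + a_1 x + a_2 x^2, the coefficients solve the normal equations G · a = b where
  G_{ij} = <φ_i, φ_j> and b_i = <f, φ_i>, with φ_0 = 1, φ_1 = x, φ_2 = x^2.
G =
  [2, 0, 2/3]
  [0, 2/3, 0]
  [2/3, 0, 2/5],
b = (0, -6/5, 8/15).
Solving gives a_0 = -1, a_1 = -9/5, a_2 = 3, so
  g(x) = 3*x^2 - 9*x/5 - 1.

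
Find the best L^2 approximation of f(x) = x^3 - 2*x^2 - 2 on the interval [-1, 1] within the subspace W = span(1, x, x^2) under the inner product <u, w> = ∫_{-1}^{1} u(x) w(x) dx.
g(x) = -2*x^2 + 3*x/5 - 2

The best approximation g ∈ W is the orthogonal projection of f onto W. Writing g = a_0 + a_1 x + a_2 x^2, the coefficients solve the normal equations G · a = b where
  G_{ij} = <φ_i, φ_j> and b_i = <f, φ_i>, with φ_0 = 1, φ_1 = x, φ_2 = x^2.
G =
  [2, 0, 2/3]
  [0, 2/3, 0]
  [2/3, 0, 2/5],
b = (-16/3, 2/5, -32/15).
Solving gives a_0 = -2, a_1 = 3/5, a_2 = -2, so
  g(x) = -2*x^2 + 3*x/5 - 2.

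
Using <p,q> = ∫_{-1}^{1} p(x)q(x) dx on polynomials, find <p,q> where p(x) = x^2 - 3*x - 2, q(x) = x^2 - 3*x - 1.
<p,q> = 42/5

Expand the product: p(x)·q(x) = x^4 - 6*x^3 + 6*x^2 + 9*x + 2.
∫_{-1}^{1} of each monomial x^k gives [2/(k+1) if k even, 0 if k odd]. Integrating term-by-term (or equivalently evaluating the antiderivative F(x) = x^5/5 - 3*x^4/2 + 2*x^3 + 9*x^2/2 + 2*x at the endpoints):
  F(1) − F(−1) = 36/5 − (-6/5) = 42/5.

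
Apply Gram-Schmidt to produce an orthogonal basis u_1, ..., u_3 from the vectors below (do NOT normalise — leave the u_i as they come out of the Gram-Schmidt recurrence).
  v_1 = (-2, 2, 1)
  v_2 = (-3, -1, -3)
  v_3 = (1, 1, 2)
Orthogonal basis:
  u_1 = (-2, 2, 1)
  u_2 = (-25/9, -11/9, -28/9)
  u_3 = (-1/17, -9/85, 8/85)

Apply the Gram-Schmidt recurrence
  u_1 = v_1
  u_i = v_i − Σ_{j<i} ((v_i · u_j) / (u_j · u_j)) · u_j.

Step by step this gives:
  u_1 = (-2, 2, 1)
  u_2 = (-25/9, -11/9, -28/9)
  u_3 = (-1/17, -9/85, 8/85)

Orthogonality check:
  u_2 · u_1 = 0 (should be 0)
  u_3 · u_1 = 0 (should be 0)
  u_3 · u_2 = 0 (should be 0)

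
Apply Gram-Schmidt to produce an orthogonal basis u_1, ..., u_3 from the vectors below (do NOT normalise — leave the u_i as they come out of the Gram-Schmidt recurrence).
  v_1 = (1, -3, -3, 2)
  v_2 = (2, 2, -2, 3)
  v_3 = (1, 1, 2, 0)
Orthogonal basis:
  u_1 = (1, -3, -3, 2)
  u_2 = (38/23, 70/23, -22/23, 53/23)
  u_3 = (459/419, -213/419, 462/419, 144/419)

Apply the Gram-Schmidt recurrence
  u_1 = v_1
  u_i = v_i − Σ_{j<i} ((v_i · u_j) / (u_j · u_j)) · u_j.

Step by step this gives:
  u_1 = (1, -3, -3, 2)
  u_2 = (38/23, 70/23, -22/23, 53/23)
  u_3 = (459/419, -213/419, 462/419, 144/419)

Orthogonality check:
  u_2 · u_1 = 0 (should be 0)
  u_3 · u_1 = 0 (should be 0)
  u_3 · u_2 = 0 (should be 0)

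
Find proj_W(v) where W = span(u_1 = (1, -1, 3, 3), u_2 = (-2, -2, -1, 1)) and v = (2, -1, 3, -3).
proj_W(v) = (7/4, 29/20, 5/4, -7/20)

Set up U = [u_1 | ... | u_2] ∈ R^(4×2). The projector onto W = col(U) is P = U (U^T U)^(-1) U^T.
Compute U^T U =
  [20, 0]
  [0, 10],
and U^T v = (3, -8).
Solve U^T U · c = U^T v for the coefficients: c = (3/20, -4/5). The projection is proj_W(v) = U c.
Check: (v - proj_W(v)) · u_1 = 0  (should be 0).
Check: (v - proj_W(v)) · u_2 = 0  (should be 0).
Result: proj_W(v) = (7/4, 29/20, 5/4, -7/20).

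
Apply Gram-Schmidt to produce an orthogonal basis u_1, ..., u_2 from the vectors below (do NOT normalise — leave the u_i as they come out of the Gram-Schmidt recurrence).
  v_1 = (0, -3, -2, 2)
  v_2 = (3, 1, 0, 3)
Orthogonal basis:
  u_1 = (0, -3, -2, 2)
  u_2 = (3, 26/17, 6/17, 45/17)

Apply the Gram-Schmidt recurrence
  u_1 = v_1
  u_i = v_i − Σ_{j<i} ((v_i · u_j) / (u_j · u_j)) · u_j.

Step by step this gives:
  u_1 = (0, -3, -2, 2)
  u_2 = (3, 26/17, 6/17, 45/17)

Orthogonality check:
  u_2 · u_1 = 0 (should be 0)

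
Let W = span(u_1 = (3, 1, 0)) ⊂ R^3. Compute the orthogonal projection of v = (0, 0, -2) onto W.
proj_W(v) = (0, 0, 0)

Set up U = [u_1 | ... | u_1] ∈ R^(3×1). The projector onto W = col(U) is P = U (U^T U)^(-1) U^T.
Compute U^T U =
  [10],
and U^T v = (0).
Solve U^T U · c = U^T v for the coefficients: c = (0). The projection is proj_W(v) = U c.
Check: (v - proj_W(v)) · u_1 = 0  (should be 0).
Result: proj_W(v) = (0, 0, 0).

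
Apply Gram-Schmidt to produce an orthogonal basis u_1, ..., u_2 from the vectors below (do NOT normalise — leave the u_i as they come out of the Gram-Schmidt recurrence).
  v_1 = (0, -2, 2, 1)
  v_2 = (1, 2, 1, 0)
Orthogonal basis:
  u_1 = (0, -2, 2, 1)
  u_2 = (1, 14/9, 13/9, 2/9)

Apply the Gram-Schmidt recurrence
  u_1 = v_1
  u_i = v_i − Σ_{j<i} ((v_i · u_j) / (u_j · u_j)) · u_j.

Step by step this gives:
  u_1 = (0, -2, 2, 1)
  u_2 = (1, 14/9, 13/9, 2/9)

Orthogonality check:
  u_2 · u_1 = 0 (should be 0)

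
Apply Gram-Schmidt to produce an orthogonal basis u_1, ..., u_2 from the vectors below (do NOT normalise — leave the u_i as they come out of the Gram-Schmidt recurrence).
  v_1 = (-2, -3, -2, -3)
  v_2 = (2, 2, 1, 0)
Orthogonal basis:
  u_1 = (-2, -3, -2, -3)
  u_2 = (14/13, 8/13, 1/13, -18/13)

Apply the Gram-Schmidt recurrence
  u_1 = v_1
  u_i = v_i − Σ_{j<i} ((v_i · u_j) / (u_j · u_j)) · u_j.

Step by step this gives:
  u_1 = (-2, -3, -2, -3)
  u_2 = (14/13, 8/13, 1/13, -18/13)

Orthogonality check:
  u_2 · u_1 = 0 (should be 0)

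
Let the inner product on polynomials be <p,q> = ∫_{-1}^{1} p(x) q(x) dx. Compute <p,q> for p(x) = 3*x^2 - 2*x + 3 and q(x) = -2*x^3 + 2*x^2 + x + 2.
<p,q> = 68/3

Expand the product: p(x)·q(x) = -6*x^5 + 10*x^4 - 7*x^3 + 10*x^2 - x + 6.
∫_{-1}^{1} of each monomial x^k gives [2/(k+1) if k even, 0 if k odd]. Integrating term-by-term (or equivalently evaluating the antiderivative F(x) = -x^6 + 2*x^5 - 7*x^4/4 + 10*x^3/3 - x^2/2 + 6*x at the endpoints):
  F(1) − F(−1) = 97/12 − (-175/12) = 68/3.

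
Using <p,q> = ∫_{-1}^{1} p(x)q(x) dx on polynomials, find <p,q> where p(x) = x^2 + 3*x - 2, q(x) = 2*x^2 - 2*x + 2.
<p,q> = -188/15

Expand the product: p(x)·q(x) = 2*x^4 + 4*x^3 - 8*x^2 + 10*x - 4.
∫_{-1}^{1} of each monomial x^k gives [2/(k+1) if k even, 0 if k odd]. Integrating term-by-term (or equivalently evaluating the antiderivative F(x) = 2*x^5/5 + x^4 - 8*x^3/3 + 5*x^2 - 4*x at the endpoints):
  F(1) − F(−1) = -4/15 − (184/15) = -188/15.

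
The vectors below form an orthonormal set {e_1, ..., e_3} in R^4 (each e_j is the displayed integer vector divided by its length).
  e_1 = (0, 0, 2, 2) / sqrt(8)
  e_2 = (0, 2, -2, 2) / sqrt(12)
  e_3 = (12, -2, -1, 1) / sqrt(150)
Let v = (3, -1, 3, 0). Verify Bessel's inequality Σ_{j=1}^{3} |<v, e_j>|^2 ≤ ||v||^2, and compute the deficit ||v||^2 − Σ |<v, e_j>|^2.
Σ |<v, e_j>|^2 = 18; ||v||^2 = 19; deficit = 1

Write each e_j = u_j / sqrt(<u_j, u_j>) where u_j is the displayed integer vector. Then <v, e_j> = <v, u_j> / sqrt(<u_j, u_j>), so |<v, e_j>|^2 = <v, u_j>^2 / <u_j, u_j>.
Coefficients: <v, e_1> = 6/sqrt(8), <v, e_2> = -8/sqrt(12), <v, e_3> = 35/sqrt(150).
Square and sum: Σ |<v, e_j>|^2 = 18.
Compute ||v||^2 = v·v = 19.
Deficit = 19 − 18 = 1 ≥ 0, confirming Bessel's inequality. (The deficit equals ||v − Σ <v,e_j> e_j||^2, the squared distance from v to span{e_j}.)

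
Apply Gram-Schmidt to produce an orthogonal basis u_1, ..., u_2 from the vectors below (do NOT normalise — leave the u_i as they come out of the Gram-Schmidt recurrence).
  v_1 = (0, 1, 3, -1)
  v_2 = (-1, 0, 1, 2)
Orthogonal basis:
  u_1 = (0, 1, 3, -1)
  u_2 = (-1, -1/11, 8/11, 23/11)

Apply the Gram-Schmidt recurrence
  u_1 = v_1
  u_i = v_i − Σ_{j<i} ((v_i · u_j) / (u_j · u_j)) · u_j.

Step by step this gives:
  u_1 = (0, 1, 3, -1)
  u_2 = (-1, -1/11, 8/11, 23/11)

Orthogonality check:
  u_2 · u_1 = 0 (should be 0)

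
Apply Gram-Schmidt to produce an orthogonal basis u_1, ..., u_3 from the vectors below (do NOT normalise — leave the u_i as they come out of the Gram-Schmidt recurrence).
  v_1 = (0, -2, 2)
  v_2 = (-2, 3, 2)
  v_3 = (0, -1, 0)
Orthogonal basis:
  u_1 = (0, -2, 2)
  u_2 = (-2, 5/2, 5/2)
  u_3 = (-10/33, -4/33, -4/33)

Apply the Gram-Schmidt recurrence
  u_1 = v_1
  u_i = v_i − Σ_{j<i} ((v_i · u_j) / (u_j · u_j)) · u_j.

Step by step this gives:
  u_1 = (0, -2, 2)
  u_2 = (-2, 5/2, 5/2)
  u_3 = (-10/33, -4/33, -4/33)

Orthogonality check:
  u_2 · u_1 = 0 (should be 0)
  u_3 · u_1 = 0 (should be 0)
  u_3 · u_2 = 0 (should be 0)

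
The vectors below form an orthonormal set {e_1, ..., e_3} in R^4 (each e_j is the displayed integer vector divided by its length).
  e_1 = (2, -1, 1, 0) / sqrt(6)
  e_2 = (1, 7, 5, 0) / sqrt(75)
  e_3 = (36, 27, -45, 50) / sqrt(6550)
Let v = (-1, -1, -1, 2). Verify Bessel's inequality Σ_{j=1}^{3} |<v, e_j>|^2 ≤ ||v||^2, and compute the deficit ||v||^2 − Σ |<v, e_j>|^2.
Σ |<v, e_j>|^2 = 517/131; ||v||^2 = 7; deficit = 400/131

Write each e_j = u_j / sqrt(<u_j, u_j>) where u_j is the displayed integer vector. Then <v, e_j> = <v, u_j> / sqrt(<u_j, u_j>), so |<v, e_j>|^2 = <v, u_j>^2 / <u_j, u_j>.
Coefficients: <v, e_1> = -2/sqrt(6), <v, e_2> = -13/sqrt(75), <v, e_3> = 82/sqrt(6550).
Square and sum: Σ |<v, e_j>|^2 = 517/131.
Compute ||v||^2 = v·v = 7.
Deficit = 7 − 517/131 = 400/131 ≥ 0, confirming Bessel's inequality. (The deficit equals ||v − Σ <v,e_j> e_j||^2, the squared distance from v to span{e_j}.)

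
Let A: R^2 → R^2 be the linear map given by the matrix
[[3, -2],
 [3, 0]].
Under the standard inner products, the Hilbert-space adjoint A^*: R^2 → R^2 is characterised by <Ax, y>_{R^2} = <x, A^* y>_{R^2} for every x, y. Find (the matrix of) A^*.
A^* = A^T =
[[3, 3],
 [-2, 0]]

For real matrices with standard dot products, the defining identity <Ax, y> = <x, A^* y> gives (Ax)^T y = x^T (A^*) y, i.e. x^T A^T y = x^T (A^*) y. Since this holds for all x, y, we must have A^* = A^T. Therefore
A^* =
[[3, 3],
 [-2, 0]].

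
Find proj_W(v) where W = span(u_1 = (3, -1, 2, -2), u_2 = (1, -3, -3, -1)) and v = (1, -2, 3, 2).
proj_W(v) = (179/178, 55/178, 277/178, -105/178)

Set up U = [u_1 | ... | u_2] ∈ R^(4×2). The projector onto W = col(U) is P = U (U^T U)^(-1) U^T.
Compute U^T U =
  [18, 2]
  [2, 20],
and U^T v = (7, -4).
Solve U^T U · c = U^T v for the coefficients: c = (37/89, -43/178). The projection is proj_W(v) = U c.
Check: (v - proj_W(v)) · u_1 = 0  (should be 0).
Check: (v - proj_W(v)) · u_2 = 0  (should be 0).
Result: proj_W(v) = (179/178, 55/178, 277/178, -105/178).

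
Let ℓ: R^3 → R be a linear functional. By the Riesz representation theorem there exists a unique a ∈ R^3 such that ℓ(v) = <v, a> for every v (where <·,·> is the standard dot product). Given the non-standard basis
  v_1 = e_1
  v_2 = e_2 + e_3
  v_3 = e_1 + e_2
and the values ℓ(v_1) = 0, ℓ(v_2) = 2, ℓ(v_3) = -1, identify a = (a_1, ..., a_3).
a = (0, -1, 3)

Write a = (a_1, ..., a_3) in the standard basis. For each basis vector v_i, ℓ(v_i) = <v_i, a> is a linear equation in the a_j's. Collect the n equations into a matrix system V a = ℓ, where row i of V is v_i (expressed in the standard basis). Since V is invertible (lower-triangular with 1s on the diagonal, up to permutation), solve by back-substitution:
  V =
[[1, 0, 0],
 [0, 1, 1],
 [1, 1, 0]]
  V a = (0, 2, -1)
Solving gives a = (0, -1, 3).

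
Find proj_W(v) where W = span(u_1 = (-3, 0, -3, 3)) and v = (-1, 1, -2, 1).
proj_W(v) = (-4/3, 0, -4/3, 4/3)

Set up U = [u_1 | ... | u_1] ∈ R^(4×1). The projector onto W = col(U) is P = U (U^T U)^(-1) U^T.
Compute U^T U =
  [27],
and U^T v = (12).
Solve U^T U · c = U^T v for the coefficients: c = (4/9). The projection is proj_W(v) = U c.
Check: (v - proj_W(v)) · u_1 = 0  (should be 0).
Result: proj_W(v) = (-4/3, 0, -4/3, 4/3).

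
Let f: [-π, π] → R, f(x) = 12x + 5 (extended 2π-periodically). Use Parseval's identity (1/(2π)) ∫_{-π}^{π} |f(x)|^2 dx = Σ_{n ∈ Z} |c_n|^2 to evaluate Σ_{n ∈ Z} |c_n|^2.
Σ |c_n|^2 = 48π^2 + 25

Expand and integrate term by term over [-π, π]:
  ∫ (12x)^2 dx = 144·(2π^3/3); ∫ 2·12·(5)·x dx = 0 (odd integrand); ∫ 5^2 dx = 25·2π.
So (1/(2π)) ∫_{-π}^{π} (12x + 5)^2 dx = 144π^2/3 + 25 = 48π^2 + 25.
Parseval ⇒ Σ |c_n|^2 = 48π^2 + 25.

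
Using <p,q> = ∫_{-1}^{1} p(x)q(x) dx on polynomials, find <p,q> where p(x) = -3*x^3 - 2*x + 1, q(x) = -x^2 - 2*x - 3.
<p,q> = -8/5

Expand the product: p(x)·q(x) = 3*x^5 + 6*x^4 + 11*x^3 + 3*x^2 + 4*x - 3.
∫_{-1}^{1} of each monomial x^k gives [2/(k+1) if k even, 0 if k odd]. Integrating term-by-term (or equivalently evaluating the antiderivative F(x) = x^6/2 + 6*x^5/5 + 11*x^4/4 + x^3 + 2*x^2 - 3*x at the endpoints):
  F(1) − F(−1) = 89/20 − (121/20) = -8/5.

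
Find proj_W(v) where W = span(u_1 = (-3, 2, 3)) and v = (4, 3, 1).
proj_W(v) = (9/22, -3/11, -9/22)

Set up U = [u_1 | ... | u_1] ∈ R^(3×1). The projector onto W = col(U) is P = U (U^T U)^(-1) U^T.
Compute U^T U =
  [22],
and U^T v = (-3).
Solve U^T U · c = U^T v for the coefficients: c = (-3/22). The projection is proj_W(v) = U c.
Check: (v - proj_W(v)) · u_1 = 0  (should be 0).
Result: proj_W(v) = (9/22, -3/11, -9/22).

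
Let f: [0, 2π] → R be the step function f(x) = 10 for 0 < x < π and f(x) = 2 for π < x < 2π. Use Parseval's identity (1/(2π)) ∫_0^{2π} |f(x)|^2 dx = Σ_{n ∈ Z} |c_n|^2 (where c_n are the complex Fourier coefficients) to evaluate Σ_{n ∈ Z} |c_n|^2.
Σ |c_n|^2 = 52

Parseval equates the L^2 energy of f (normalised by 1/(2π)) with the ℓ^2 sum of its Fourier coefficients: (1/(2π)) ∫_0^{2π} |f|^2 = Σ |c_n|^2.
Compute the left side: (1/(2π)) [∫_0^π 10^2 dx + ∫_π^{2π} 2^2 dx] = (1/(2π)) · (100π + 4π) = (100 + 4)/2 = 52.
So Σ_{n ∈ Z} |c_n|^2 = 52.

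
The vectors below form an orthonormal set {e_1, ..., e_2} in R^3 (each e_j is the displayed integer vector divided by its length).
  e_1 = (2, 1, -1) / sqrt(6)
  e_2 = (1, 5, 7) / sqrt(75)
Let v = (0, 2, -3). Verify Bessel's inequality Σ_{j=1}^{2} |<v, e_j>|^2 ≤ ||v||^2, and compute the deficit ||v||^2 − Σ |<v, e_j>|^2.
Σ |<v, e_j>|^2 = 289/50; ||v||^2 = 13; deficit = 361/50

Write each e_j = u_j / sqrt(<u_j, u_j>) where u_j is the displayed integer vector. Then <v, e_j> = <v, u_j> / sqrt(<u_j, u_j>), so |<v, e_j>|^2 = <v, u_j>^2 / <u_j, u_j>.
Coefficients: <v, e_1> = 5/sqrt(6), <v, e_2> = -11/sqrt(75).
Square and sum: Σ |<v, e_j>|^2 = 289/50.
Compute ||v||^2 = v·v = 13.
Deficit = 13 − 289/50 = 361/50 ≥ 0, confirming Bessel's inequality. (The deficit equals ||v − Σ <v,e_j> e_j||^2, the squared distance from v to span{e_j}.)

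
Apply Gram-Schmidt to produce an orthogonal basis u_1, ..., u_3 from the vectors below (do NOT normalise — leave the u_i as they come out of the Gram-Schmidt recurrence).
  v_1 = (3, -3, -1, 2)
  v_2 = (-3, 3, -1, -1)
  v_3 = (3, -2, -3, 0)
Orthogonal basis:
  u_1 = (3, -3, -1, 2)
  u_2 = (-12/23, 12/23, -42/23, 15/23)
  u_3 = (1, 0, -1, -2)

Apply the Gram-Schmidt recurrence
  u_1 = v_1
  u_i = v_i − Σ_{j<i} ((v_i · u_j) / (u_j · u_j)) · u_j.

Step by step this gives:
  u_1 = (3, -3, -1, 2)
  u_2 = (-12/23, 12/23, -42/23, 15/23)
  u_3 = (1, 0, -1, -2)

Orthogonality check:
  u_2 · u_1 = 0 (should be 0)
  u_3 · u_1 = 0 (should be 0)
  u_3 · u_2 = 0 (should be 0)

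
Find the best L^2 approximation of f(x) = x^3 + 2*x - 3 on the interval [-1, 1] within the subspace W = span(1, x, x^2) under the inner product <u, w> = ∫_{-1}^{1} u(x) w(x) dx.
g(x) = 13*x/5 - 3

The best approximation g ∈ W is the orthogonal projection of f onto W. Writing g = a_0 + a_1 x + a_2 x^2, the coefficients solve the normal equations G · a = b where
  G_{ij} = <φ_i, φ_j> and b_i = <f, φ_i>, with φ_0 = 1, φ_1 = x, φ_2 = x^2.
G =
  [2, 0, 2/3]
  [0, 2/3, 0]
  [2/3, 0, 2/5],
b = (-6, 26/15, -2).
Solving gives a_0 = -3, a_1 = 13/5, a_2 = 0, so
  g(x) = 13*x/5 - 3.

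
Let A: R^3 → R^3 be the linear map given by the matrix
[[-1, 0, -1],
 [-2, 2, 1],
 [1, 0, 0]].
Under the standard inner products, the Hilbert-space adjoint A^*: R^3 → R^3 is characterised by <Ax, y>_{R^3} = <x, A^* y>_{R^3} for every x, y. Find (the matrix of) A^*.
A^* = A^T =
[[-1, -2, 1],
 [0, 2, 0],
 [-1, 1, 0]]

For real matrices with standard dot products, the defining identity <Ax, y> = <x, A^* y> gives (Ax)^T y = x^T (A^*) y, i.e. x^T A^T y = x^T (A^*) y. Since this holds for all x, y, we must have A^* = A^T. Therefore
A^* =
[[-1, -2, 1],
 [0, 2, 0],
 [-1, 1, 0]].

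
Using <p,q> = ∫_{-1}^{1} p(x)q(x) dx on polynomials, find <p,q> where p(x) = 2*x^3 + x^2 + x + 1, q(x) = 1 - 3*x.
<p,q> = -26/15

Expand the product: p(x)·q(x) = -6*x^4 - x^3 - 2*x^2 - 2*x + 1.
∫_{-1}^{1} of each monomial x^k gives [2/(k+1) if k even, 0 if k odd]. Integrating term-by-term (or equivalently evaluating the antiderivative F(x) = -6*x^5/5 - x^4/4 - 2*x^3/3 - x^2 + x at the endpoints):
  F(1) − F(−1) = -127/60 − (-23/60) = -26/15.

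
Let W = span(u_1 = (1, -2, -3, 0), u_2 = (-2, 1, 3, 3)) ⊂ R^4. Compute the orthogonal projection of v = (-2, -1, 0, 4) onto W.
proj_W(v) = (-25/17, -20/17, 5/17, 70/17)

Set up U = [u_1 | ... | u_2] ∈ R^(4×2). The projector onto W = col(U) is P = U (U^T U)^(-1) U^T.
Compute U^T U =
  [14, -13]
  [-13, 23],
and U^T v = (0, 15).
Solve U^T U · c = U^T v for the coefficients: c = (65/51, 70/51). The projection is proj_W(v) = U c.
Check: (v - proj_W(v)) · u_1 = 0  (should be 0).
Check: (v - proj_W(v)) · u_2 = 0  (should be 0).
Result: proj_W(v) = (-25/17, -20/17, 5/17, 70/17).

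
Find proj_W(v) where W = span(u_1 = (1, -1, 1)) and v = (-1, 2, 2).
proj_W(v) = (-1/3, 1/3, -1/3)

Set up U = [u_1 | ... | u_1] ∈ R^(3×1). The projector onto W = col(U) is P = U (U^T U)^(-1) U^T.
Compute U^T U =
  [3],
and U^T v = (-1).
Solve U^T U · c = U^T v for the coefficients: c = (-1/3). The projection is proj_W(v) = U c.
Check: (v - proj_W(v)) · u_1 = 0  (should be 0).
Result: proj_W(v) = (-1/3, 1/3, -1/3).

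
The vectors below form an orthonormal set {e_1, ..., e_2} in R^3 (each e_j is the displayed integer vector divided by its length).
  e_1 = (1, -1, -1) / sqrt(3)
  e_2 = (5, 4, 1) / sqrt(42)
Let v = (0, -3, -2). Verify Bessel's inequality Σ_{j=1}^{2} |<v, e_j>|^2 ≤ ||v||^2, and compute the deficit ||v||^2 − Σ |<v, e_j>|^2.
Σ |<v, e_j>|^2 = 13; ||v||^2 = 13; deficit = 0

Write each e_j = u_j / sqrt(<u_j, u_j>) where u_j is the displayed integer vector. Then <v, e_j> = <v, u_j> / sqrt(<u_j, u_j>), so |<v, e_j>|^2 = <v, u_j>^2 / <u_j, u_j>.
Coefficients: <v, e_1> = 5/sqrt(3), <v, e_2> = -14/sqrt(42).
Square and sum: Σ |<v, e_j>|^2 = 13.
Compute ||v||^2 = v·v = 13.
Deficit = 13 − 13 = 0 ≥ 0, confirming Bessel's inequality. (The deficit equals ||v − Σ <v,e_j> e_j||^2, the squared distance from v to span{e_j}.)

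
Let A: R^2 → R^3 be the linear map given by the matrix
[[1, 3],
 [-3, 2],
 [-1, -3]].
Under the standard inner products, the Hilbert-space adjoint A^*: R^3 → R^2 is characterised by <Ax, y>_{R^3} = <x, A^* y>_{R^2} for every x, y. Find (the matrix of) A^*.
A^* = A^T =
[[1, -3, -1],
 [3, 2, -3]]

For real matrices with standard dot products, the defining identity <Ax, y> = <x, A^* y> gives (Ax)^T y = x^T (A^*) y, i.e. x^T A^T y = x^T (A^*) y. Since this holds for all x, y, we must have A^* = A^T. Therefore
A^* =
[[1, -3, -1],
 [3, 2, -3]].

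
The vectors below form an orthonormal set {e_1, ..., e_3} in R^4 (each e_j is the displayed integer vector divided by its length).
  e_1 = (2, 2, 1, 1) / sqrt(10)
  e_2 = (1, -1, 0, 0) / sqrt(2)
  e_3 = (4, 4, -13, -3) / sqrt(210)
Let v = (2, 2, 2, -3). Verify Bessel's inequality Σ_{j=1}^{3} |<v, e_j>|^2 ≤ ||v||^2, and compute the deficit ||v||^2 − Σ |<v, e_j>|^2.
Σ |<v, e_j>|^2 = 103/21; ||v||^2 = 21; deficit = 338/21

Write each e_j = u_j / sqrt(<u_j, u_j>) where u_j is the displayed integer vector. Then <v, e_j> = <v, u_j> / sqrt(<u_j, u_j>), so |<v, e_j>|^2 = <v, u_j>^2 / <u_j, u_j>.
Coefficients: <v, e_1> = 7/sqrt(10), <v, e_2> = 0/sqrt(2), <v, e_3> = -1/sqrt(210).
Square and sum: Σ |<v, e_j>|^2 = 103/21.
Compute ||v||^2 = v·v = 21.
Deficit = 21 − 103/21 = 338/21 ≥ 0, confirming Bessel's inequality. (The deficit equals ||v − Σ <v,e_j> e_j||^2, the squared distance from v to span{e_j}.)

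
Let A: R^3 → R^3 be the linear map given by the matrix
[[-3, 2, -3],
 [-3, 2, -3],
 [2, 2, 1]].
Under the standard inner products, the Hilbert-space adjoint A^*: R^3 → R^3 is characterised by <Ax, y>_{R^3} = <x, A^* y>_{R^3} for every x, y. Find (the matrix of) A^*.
A^* = A^T =
[[-3, -3, 2],
 [2, 2, 2],
 [-3, -3, 1]]

For real matrices with standard dot products, the defining identity <Ax, y> = <x, A^* y> gives (Ax)^T y = x^T (A^*) y, i.e. x^T A^T y = x^T (A^*) y. Since this holds for all x, y, we must have A^* = A^T. Therefore
A^* =
[[-3, -3, 2],
 [2, 2, 2],
 [-3, -3, 1]].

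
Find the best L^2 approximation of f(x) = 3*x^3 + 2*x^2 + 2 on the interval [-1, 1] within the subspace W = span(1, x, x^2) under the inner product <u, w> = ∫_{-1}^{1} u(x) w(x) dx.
g(x) = 2*x^2 + 9*x/5 + 2

The best approximation g ∈ W is the orthogonal projection of f onto W. Writing g = a_0 + a_1 x + a_2 x^2, the coefficients solve the normal equations G · a = b where
  G_{ij} = <φ_i, φ_j> and b_i = <f, φ_i>, with φ_0 = 1, φ_1 = x, φ_2 = x^2.
G =
  [2, 0, 2/3]
  [0, 2/3, 0]
  [2/3, 0, 2/5],
b = (16/3, 6/5, 32/15).
Solving gives a_0 = 2, a_1 = 9/5, a_2 = 2, so
  g(x) = 2*x^2 + 9*x/5 + 2.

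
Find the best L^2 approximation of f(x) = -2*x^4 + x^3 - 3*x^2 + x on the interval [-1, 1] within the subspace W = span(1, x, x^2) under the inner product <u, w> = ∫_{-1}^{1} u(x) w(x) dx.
g(x) = -33*x^2/7 + 8*x/5 + 6/35

The best approximation g ∈ W is the orthogonal projection of f onto W. Writing g = a_0 + a_1 x + a_2 x^2, the coefficients solve the normal equations G · a = b where
  G_{ij} = <φ_i, φ_j> and b_i = <f, φ_i>, with φ_0 = 1, φ_1 = x, φ_2 = x^2.
G =
  [2, 0, 2/3]
  [0, 2/3, 0]
  [2/3, 0, 2/5],
b = (-14/5, 16/15, -62/35).
Solving gives a_0 = 6/35, a_1 = 8/5, a_2 = -33/7, so
  g(x) = -33*x^2/7 + 8*x/5 + 6/35.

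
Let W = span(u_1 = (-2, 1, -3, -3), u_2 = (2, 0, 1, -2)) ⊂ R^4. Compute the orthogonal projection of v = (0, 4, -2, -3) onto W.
proj_W(v) = (-64/103, 175/206, -207/103, -747/206)

Set up U = [u_1 | ... | u_2] ∈ R^(4×2). The projector onto W = col(U) is P = U (U^T U)^(-1) U^T.
Compute U^T U =
  [23, -1]
  [-1, 9],
and U^T v = (19, 4).
Solve U^T U · c = U^T v for the coefficients: c = (175/206, 111/206). The projection is proj_W(v) = U c.
Check: (v - proj_W(v)) · u_1 = 0  (should be 0).
Check: (v - proj_W(v)) · u_2 = 0  (should be 0).
Result: proj_W(v) = (-64/103, 175/206, -207/103, -747/206).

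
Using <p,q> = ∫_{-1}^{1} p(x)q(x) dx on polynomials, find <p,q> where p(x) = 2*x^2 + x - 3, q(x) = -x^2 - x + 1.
<p,q> = -62/15

Expand the product: p(x)·q(x) = -2*x^4 - 3*x^3 + 4*x^2 + 4*x - 3.
∫_{-1}^{1} of each monomial x^k gives [2/(k+1) if k even, 0 if k odd]. Integrating term-by-term (or equivalently evaluating the antiderivative F(x) = -2*x^5/5 - 3*x^4/4 + 4*x^3/3 + 2*x^2 - 3*x at the endpoints):
  F(1) − F(−1) = -49/60 − (199/60) = -62/15.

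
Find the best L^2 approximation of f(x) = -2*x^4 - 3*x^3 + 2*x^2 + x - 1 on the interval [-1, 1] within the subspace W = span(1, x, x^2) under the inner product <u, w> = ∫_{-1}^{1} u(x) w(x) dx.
g(x) = 2*x^2/7 - 4*x/5 - 29/35

The best approximation g ∈ W is the orthogonal projection of f onto W. Writing g = a_0 + a_1 x + a_2 x^2, the coefficients solve the normal equations G · a = b where
  G_{ij} = <φ_i, φ_j> and b_i = <f, φ_i>, with φ_0 = 1, φ_1 = x, φ_2 = x^2.
G =
  [2, 0, 2/3]
  [0, 2/3, 0]
  [2/3, 0, 2/5],
b = (-22/15, -8/15, -46/105).
Solving gives a_0 = -29/35, a_1 = -4/5, a_2 = 2/7, so
  g(x) = 2*x^2/7 - 4*x/5 - 29/35.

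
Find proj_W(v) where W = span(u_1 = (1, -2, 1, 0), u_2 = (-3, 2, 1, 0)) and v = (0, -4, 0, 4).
proj_W(v) = (4/3, -8/3, 4/3, 0)

Set up U = [u_1 | ... | u_2] ∈ R^(4×2). The projector onto W = col(U) is P = U (U^T U)^(-1) U^T.
Compute U^T U =
  [6, -6]
  [-6, 14],
and U^T v = (8, -8).
Solve U^T U · c = U^T v for the coefficients: c = (4/3, 0). The projection is proj_W(v) = U c.
Check: (v - proj_W(v)) · u_1 = 0  (should be 0).
Check: (v - proj_W(v)) · u_2 = 0  (should be 0).
Result: proj_W(v) = (4/3, -8/3, 4/3, 0).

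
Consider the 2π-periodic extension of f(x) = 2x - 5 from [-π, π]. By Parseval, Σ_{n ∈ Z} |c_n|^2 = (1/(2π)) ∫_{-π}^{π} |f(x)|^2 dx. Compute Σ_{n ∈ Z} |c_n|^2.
Σ |c_n|^2 = 4π^2/3 + 25

Expand and integrate term by term over [-π, π]:
  ∫ (2x)^2 dx = 4·(2π^3/3); ∫ 2·2·(-5)·x dx = 0 (odd integrand); ∫ (-5)^2 dx = 25·2π.
So (1/(2π)) ∫_{-π}^{π} (2x - 5)^2 dx = 4π^2/3 + 25 = 4π^2/3 + 25.
Parseval ⇒ Σ |c_n|^2 = 4π^2/3 + 25.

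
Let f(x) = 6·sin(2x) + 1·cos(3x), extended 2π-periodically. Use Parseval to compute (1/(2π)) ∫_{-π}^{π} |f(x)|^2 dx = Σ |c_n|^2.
Σ |c_n|^2 = 37/2

Expand |f|^2 and use orthogonality of {sin(nx), cos(mx)} on [-π, π]:
  ∫_{-π}^{π} sin(nx)^2 dx = π, ∫ cos(mx)^2 dx = π, and cross terms integrate to 0.
So ∫_{-π}^{π} f(x)^2 dx = 6^2 · π + 1^2 · π = (36 + 1)π.
Divide by 2π: (36 + 1)/2 = 37/2.
By Parseval, this equals Σ |c_n|^2.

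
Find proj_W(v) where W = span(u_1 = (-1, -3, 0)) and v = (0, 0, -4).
proj_W(v) = (0, 0, 0)

Set up U = [u_1 | ... | u_1] ∈ R^(3×1). The projector onto W = col(U) is P = U (U^T U)^(-1) U^T.
Compute U^T U =
  [10],
and U^T v = (0).
Solve U^T U · c = U^T v for the coefficients: c = (0). The projection is proj_W(v) = U c.
Check: (v - proj_W(v)) · u_1 = 0  (should be 0).
Result: proj_W(v) = (0, 0, 0).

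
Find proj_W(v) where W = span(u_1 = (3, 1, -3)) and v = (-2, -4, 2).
proj_W(v) = (-48/19, -16/19, 48/19)

Set up U = [u_1 | ... | u_1] ∈ R^(3×1). The projector onto W = col(U) is P = U (U^T U)^(-1) U^T.
Compute U^T U =
  [19],
and U^T v = (-16).
Solve U^T U · c = U^T v for the coefficients: c = (-16/19). The projection is proj_W(v) = U c.
Check: (v - proj_W(v)) · u_1 = 0  (should be 0).
Result: proj_W(v) = (-48/19, -16/19, 48/19).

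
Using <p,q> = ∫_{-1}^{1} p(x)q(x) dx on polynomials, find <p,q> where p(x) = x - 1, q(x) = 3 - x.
<p,q> = -20/3

Expand the product: p(x)·q(x) = -x^2 + 4*x - 3.
∫_{-1}^{1} of each monomial x^k gives [2/(k+1) if k even, 0 if k odd]. Integrating term-by-term (or equivalently evaluating the antiderivative F(x) = -x^3/3 + 2*x^2 - 3*x at the endpoints):
  F(1) − F(−1) = -4/3 − (16/3) = -20/3.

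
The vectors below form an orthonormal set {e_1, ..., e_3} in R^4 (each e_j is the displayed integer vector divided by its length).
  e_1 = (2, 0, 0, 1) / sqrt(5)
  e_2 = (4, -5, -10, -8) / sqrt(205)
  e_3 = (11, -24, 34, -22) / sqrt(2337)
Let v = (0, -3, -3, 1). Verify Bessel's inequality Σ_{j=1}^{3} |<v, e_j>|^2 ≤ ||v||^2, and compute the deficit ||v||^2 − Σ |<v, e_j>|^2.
Σ |<v, e_j>|^2 = 458/57; ||v||^2 = 19; deficit = 625/57

Write each e_j = u_j / sqrt(<u_j, u_j>) where u_j is the displayed integer vector. Then <v, e_j> = <v, u_j> / sqrt(<u_j, u_j>), so |<v, e_j>|^2 = <v, u_j>^2 / <u_j, u_j>.
Coefficients: <v, e_1> = 1/sqrt(5), <v, e_2> = 37/sqrt(205), <v, e_3> = -52/sqrt(2337).
Square and sum: Σ |<v, e_j>|^2 = 458/57.
Compute ||v||^2 = v·v = 19.
Deficit = 19 − 458/57 = 625/57 ≥ 0, confirming Bessel's inequality. (The deficit equals ||v − Σ <v,e_j> e_j||^2, the squared distance from v to span{e_j}.)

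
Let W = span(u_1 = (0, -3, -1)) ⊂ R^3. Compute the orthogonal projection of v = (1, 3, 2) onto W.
proj_W(v) = (0, 33/10, 11/10)

Set up U = [u_1 | ... | u_1] ∈ R^(3×1). The projector onto W = col(U) is P = U (U^T U)^(-1) U^T.
Compute U^T U =
  [10],
and U^T v = (-11).
Solve U^T U · c = U^T v for the coefficients: c = (-11/10). The projection is proj_W(v) = U c.
Check: (v - proj_W(v)) · u_1 = 0  (should be 0).
Result: proj_W(v) = (0, 33/10, 11/10).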